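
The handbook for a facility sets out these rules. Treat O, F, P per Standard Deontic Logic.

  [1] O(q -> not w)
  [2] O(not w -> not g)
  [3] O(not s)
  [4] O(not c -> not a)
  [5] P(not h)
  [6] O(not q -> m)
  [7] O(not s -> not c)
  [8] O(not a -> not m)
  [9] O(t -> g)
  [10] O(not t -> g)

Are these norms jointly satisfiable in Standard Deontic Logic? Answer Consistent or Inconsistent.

By case analysis on t: premise 9 gives O(t -> g) and premise 10 gives O(not t -> g), so O(g) either way.
Premise 2, O(not w -> not g), contraposes to O(g -> w); with O(g) we get O(w).
The contrapositive of premise 1 (O(q -> not w)) is O(w -> not q), and O(w) is already established, so O(not q).
Applying K to premise 6 (O(not q -> m)) and O(not q) yields O(m).
Premise 8, O(not a -> not m), contraposes to O(m -> a); with O(m) we get O(a).
Premise 4, O(not c -> not a), contraposes to O(a -> c); with O(a) we get O(c).
Premise 7 is O(not s -> not c); contrapositively O(c -> s). Since O(c) holds, K gives O(s).
Yet premise 3 states O(not s).
We now have both O(s) and O(not s) — s is simultaneously obligatory and forbidden, violating the D-axiom.

Inconsistent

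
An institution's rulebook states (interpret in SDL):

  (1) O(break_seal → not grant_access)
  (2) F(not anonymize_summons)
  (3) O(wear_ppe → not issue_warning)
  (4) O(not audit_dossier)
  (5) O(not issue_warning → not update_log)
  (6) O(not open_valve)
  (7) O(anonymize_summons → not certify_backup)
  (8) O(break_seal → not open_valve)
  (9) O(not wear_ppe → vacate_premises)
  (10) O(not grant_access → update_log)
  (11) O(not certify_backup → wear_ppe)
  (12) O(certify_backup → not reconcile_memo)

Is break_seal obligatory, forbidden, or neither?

Forbidden

Premise 2, F(not anonymize_summons), is equivalent to O(anonymize_summons).
Applying K to premise 7 (O(anonymize_summons → not certify_backup)) and O(anonymize_summons) yields O(not certify_backup).
Applying K to premise 11 (O(not certify_backup → wear_ppe)) and O(not certify_backup) yields O(wear_ppe).
From O(wear_ppe) and premise 3, O(wear_ppe → not issue_warning), we obtain O(not issue_warning).
With premise 5, O(not issue_warning → not update_log), the K-axiom yields O(not update_log).
Premise 10 is O(not grant_access → update_log); contrapositively O(not update_log → grant_access). Since O(not update_log) holds, K gives O(grant_access).
The contrapositive of premise 1 (O(break_seal → not grant_access)) is O(grant_access → not break_seal), and O(grant_access) is already established, so O(not break_seal).
Premises 4, 6, 8, 9, 12 do not contribute to this derivation.
Thus O(not break_seal), which is F(break_seal): break_seal is forbidden.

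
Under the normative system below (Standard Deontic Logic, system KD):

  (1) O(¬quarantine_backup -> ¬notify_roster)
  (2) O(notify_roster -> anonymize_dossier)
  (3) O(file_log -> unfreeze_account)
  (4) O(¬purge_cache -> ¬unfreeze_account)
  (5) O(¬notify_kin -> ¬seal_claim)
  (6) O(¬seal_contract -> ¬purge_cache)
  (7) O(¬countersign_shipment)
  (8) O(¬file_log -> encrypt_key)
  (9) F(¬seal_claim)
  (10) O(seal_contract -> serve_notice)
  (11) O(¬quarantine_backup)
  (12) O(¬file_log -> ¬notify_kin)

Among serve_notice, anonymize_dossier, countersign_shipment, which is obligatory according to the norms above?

Premise 9 is F(¬seal_claim), i.e. O(seal_claim).
Premise 5 is O(¬notify_kin -> ¬seal_claim); contrapositively O(seal_claim -> notify_kin). Since O(seal_claim) holds, K gives O(notify_kin).
The contrapositive of premise 12 (O(¬file_log -> ¬notify_kin)) is O(notify_kin -> file_log), and O(notify_kin) is already established, so O(file_log).
From O(file_log) and premise 3, O(file_log -> unfreeze_account), we obtain O(unfreeze_account).
Premise 4 is O(¬purge_cache -> ¬unfreeze_account); contrapositively O(unfreeze_account -> purge_cache). Since O(unfreeze_account) holds, K gives O(purge_cache).
Premise 6, O(¬seal_contract -> ¬purge_cache), contraposes to O(purge_cache -> seal_contract); with O(purge_cache) we get O(seal_contract).
With premise 10, O(seal_contract -> serve_notice), the K-axiom yields O(serve_notice).
So O(serve_notice) holds — serve_notice is obligatory. None of the other listed options is made obligatory by any chain of premises.

serve_notice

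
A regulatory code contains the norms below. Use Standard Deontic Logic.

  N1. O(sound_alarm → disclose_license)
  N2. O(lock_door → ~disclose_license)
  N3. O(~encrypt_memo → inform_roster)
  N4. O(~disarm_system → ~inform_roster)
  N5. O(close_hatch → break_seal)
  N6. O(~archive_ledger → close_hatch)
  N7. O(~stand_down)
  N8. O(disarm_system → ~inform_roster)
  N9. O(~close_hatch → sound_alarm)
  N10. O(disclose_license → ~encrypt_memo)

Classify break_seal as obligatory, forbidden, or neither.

Premises 8 and 4 cover both cases: O(disarm_system → ~inform_roster) and O(~disarm_system → ~inform_roster). Since disarm_system ∨ ~disarm_system is a tautology, O(~inform_roster) follows.
Premise 3, O(~encrypt_memo → inform_roster), contraposes to O(~inform_roster → encrypt_memo); with O(~inform_roster) we get O(encrypt_memo).
Premise 10, O(disclose_license → ~encrypt_memo), contraposes to O(encrypt_memo → ~disclose_license); with O(encrypt_memo) we get O(~disclose_license).
Premise 1, O(sound_alarm → disclose_license), contraposes to O(~disclose_license → ~sound_alarm); with O(~disclose_license) we get O(~sound_alarm).
Premise 9, O(~close_hatch → sound_alarm), contraposes to O(~sound_alarm → close_hatch); with O(~sound_alarm) we get O(close_hatch).
With premise 5, O(close_hatch → break_seal), the K-axiom yields O(break_seal).
Premises 2, 6, 7 do not contribute to this derivation.
Hence break_seal is obligatory.

Obligatory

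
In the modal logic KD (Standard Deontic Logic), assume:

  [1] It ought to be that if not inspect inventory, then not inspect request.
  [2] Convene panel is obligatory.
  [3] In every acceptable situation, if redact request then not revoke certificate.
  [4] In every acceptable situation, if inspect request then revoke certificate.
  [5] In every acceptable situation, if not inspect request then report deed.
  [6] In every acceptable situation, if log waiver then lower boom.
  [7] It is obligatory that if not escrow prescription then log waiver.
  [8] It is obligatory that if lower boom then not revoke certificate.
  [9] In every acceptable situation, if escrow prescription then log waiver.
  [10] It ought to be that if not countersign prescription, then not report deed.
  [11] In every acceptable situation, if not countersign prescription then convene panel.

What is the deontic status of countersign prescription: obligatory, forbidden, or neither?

Obligatory

By case analysis on ¬escrow_prescription: premise 7 gives O(¬escrow_prescription → log_waiver) and premise 9 gives O(escrow_prescription → log_waiver), so O(log_waiver) either way.
Premise 6 is O(log_waiver → lower_boom); since O(log_waiver), deontic closure gives O(lower_boom).
With premise 8, O(lower_boom → ¬revoke_certificate), the K-axiom yields O(¬revoke_certificate).
The contrapositive of premise 4 (O(inspect_request → revoke_certificate)) is O(¬revoke_certificate → ¬inspect_request), and O(¬revoke_certificate) is already established, so O(¬inspect_request).
Applying K to premise 5 (O(¬inspect_request → report_deed)) and O(¬inspect_request) yields O(report_deed).
Premise 10 is O(¬countersign_prescription → ¬report_deed); contrapositively O(report_deed → countersign_prescription). Since O(report_deed) holds, K gives O(countersign_prescription).
Premises 1, 2, 3, 11 do not contribute to this derivation.
Hence countersign_prescription is obligatory.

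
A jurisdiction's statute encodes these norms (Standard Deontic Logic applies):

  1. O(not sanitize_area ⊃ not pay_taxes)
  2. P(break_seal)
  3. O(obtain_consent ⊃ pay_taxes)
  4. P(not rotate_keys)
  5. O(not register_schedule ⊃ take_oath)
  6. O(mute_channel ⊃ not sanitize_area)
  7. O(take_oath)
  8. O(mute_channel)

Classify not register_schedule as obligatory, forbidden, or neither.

Premise 5 is O(not register_schedule ⊃ take_oath); even if O(take_oath) held, inferring O(not register_schedule) would be affirming the consequent — invalid.
No premise or chain of K-axiom applications forces O(not register_schedule), and none forces O(register_schedule). So not register_schedule is neither obligatory nor forbidden under these norms.

Neither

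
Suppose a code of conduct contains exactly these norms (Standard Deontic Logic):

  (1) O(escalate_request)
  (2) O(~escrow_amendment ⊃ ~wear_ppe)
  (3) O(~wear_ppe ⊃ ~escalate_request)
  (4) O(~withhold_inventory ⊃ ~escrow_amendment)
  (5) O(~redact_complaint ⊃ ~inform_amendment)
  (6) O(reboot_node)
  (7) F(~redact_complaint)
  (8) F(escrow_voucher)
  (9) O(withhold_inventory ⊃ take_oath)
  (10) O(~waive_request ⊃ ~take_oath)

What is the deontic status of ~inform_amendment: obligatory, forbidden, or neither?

Premise 5 is O(~redact_complaint ⊃ ~inform_amendment), but O(~redact_complaint) is not derivable from the premises, so it does not yield O(~inform_amendment).
No premise or chain of K-axiom applications forces O(~inform_amendment), and none forces O(inform_amendment). So ~inform_amendment is neither obligatory nor forbidden under these norms.

Neither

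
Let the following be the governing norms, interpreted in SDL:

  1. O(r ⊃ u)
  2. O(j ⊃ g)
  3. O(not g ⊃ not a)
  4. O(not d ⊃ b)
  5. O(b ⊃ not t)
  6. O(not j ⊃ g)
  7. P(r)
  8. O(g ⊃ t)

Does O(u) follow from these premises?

No

Premise 1 is O(r ⊃ u), but O(r) is not derivable from the premises (the permission P(r) asserts only not O(not r), not O(r)), so it does not yield O(u).
No other premise forces O(u). An ideal world satisfying every premise can still have u false, so O(u) is not derivable.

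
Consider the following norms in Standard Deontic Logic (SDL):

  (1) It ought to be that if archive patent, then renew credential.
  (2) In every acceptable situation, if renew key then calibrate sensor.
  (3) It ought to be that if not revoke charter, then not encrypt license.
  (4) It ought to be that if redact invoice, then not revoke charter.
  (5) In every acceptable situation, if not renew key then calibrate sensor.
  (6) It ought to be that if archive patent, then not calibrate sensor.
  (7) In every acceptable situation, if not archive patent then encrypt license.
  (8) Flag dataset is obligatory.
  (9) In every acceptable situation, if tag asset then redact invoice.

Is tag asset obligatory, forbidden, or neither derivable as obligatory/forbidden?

Forbidden

Premises 2 and 5 are O(renew_key → calibrate_sensor) and O(¬renew_key → calibrate_sensor); every ideal world satisfies renew_key or ¬renew_key, so in either case calibrate_sensor holds — hence O(calibrate_sensor).
Premise 6, O(archive_patent → ¬calibrate_sensor), contraposes to O(calibrate_sensor → ¬archive_patent); with O(calibrate_sensor) we get O(¬archive_patent).
Applying K to premise 7 (O(¬archive_patent → encrypt_license)) and O(¬archive_patent) yields O(encrypt_license).
The contrapositive of premise 3 (O(¬revoke_charter → ¬encrypt_license)) is O(encrypt_license → revoke_charter), and O(encrypt_license) is already established, so O(revoke_charter).
The contrapositive of premise 4 (O(redact_invoice → ¬revoke_charter)) is O(revoke_charter → ¬redact_invoice), and O(revoke_charter) is already established, so O(¬redact_invoice).
Premise 9 is O(tag_asset → redact_invoice); contrapositively O(¬redact_invoice → ¬tag_asset). Since O(¬redact_invoice) holds, K gives O(¬tag_asset).
Premises 1, 8 do not contribute to this derivation.
Thus O(¬tag_asset), which is F(tag_asset): tag_asset is forbidden.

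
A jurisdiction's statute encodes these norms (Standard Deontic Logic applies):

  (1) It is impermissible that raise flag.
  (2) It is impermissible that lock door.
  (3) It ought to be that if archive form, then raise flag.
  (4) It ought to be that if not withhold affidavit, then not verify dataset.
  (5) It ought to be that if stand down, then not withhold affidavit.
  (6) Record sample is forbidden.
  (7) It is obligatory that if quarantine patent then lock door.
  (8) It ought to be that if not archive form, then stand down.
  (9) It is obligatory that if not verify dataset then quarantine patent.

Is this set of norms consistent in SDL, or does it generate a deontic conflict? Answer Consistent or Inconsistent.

F(lock_door) at premise 2 means O(¬lock_door).
Premise 7 is O(quarantine_patent → lock_door); contrapositively O(¬lock_door → ¬quarantine_patent). Since O(¬lock_door) holds, K gives O(¬quarantine_patent).
Premise 9 is O(¬verify_dataset → quarantine_patent); contrapositively O(¬quarantine_patent → verify_dataset). Since O(¬quarantine_patent) holds, K gives O(verify_dataset).
Premise 4 is O(¬withhold_affidavit → ¬verify_dataset); contrapositively O(verify_dataset → withhold_affidavit). Since O(verify_dataset) holds, K gives O(withhold_affidavit).
Premise 5, O(stand_down → ¬withhold_affidavit), contraposes to O(withhold_affidavit → ¬stand_down); with O(withhold_affidavit) we get O(¬stand_down).
Premise 8, O(¬archive_form → stand_down), contraposes to O(¬stand_down → archive_form); with O(¬stand_down) we get O(archive_form).
Applying K to premise 3 (O(archive_form → raise_flag)) and O(archive_form) yields O(raise_flag).
Yet premise 1 is F(raise_flag), i.e. O(¬raise_flag).
We now have both O(raise_flag) and O(¬raise_flag) — raise_flag is simultaneously obligatory and forbidden, violating the D-axiom.

Inconsistent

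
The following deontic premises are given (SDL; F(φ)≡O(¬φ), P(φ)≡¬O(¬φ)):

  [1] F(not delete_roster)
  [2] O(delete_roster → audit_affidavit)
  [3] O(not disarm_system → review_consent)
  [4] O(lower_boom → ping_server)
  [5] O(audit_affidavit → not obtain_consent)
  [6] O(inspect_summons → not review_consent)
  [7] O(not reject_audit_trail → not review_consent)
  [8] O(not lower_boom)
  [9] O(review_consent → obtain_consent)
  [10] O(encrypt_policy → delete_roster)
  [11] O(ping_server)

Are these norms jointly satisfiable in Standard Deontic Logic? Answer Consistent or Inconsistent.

Consistent

Premise 4 is O(lower_boom → ping_server); even if O(ping_server) held, inferring O(lower_boom) would be affirming the consequent — invalid.
So O(lower_boom) is not derivable, and the apparent clash with O(not lower_boom) does not arise.
A world satisfying every obligation exists (e.g. audit_affidavit=true, delete_roster=true, disarm_system=true, encrypt_policy=false, inspect_summons=false, lower_boom=false, obtain_consent=false, ping_server=true, reject_audit_trail=false, review_consent=false); no atom is both obligatory and forbidden, so the set is consistent.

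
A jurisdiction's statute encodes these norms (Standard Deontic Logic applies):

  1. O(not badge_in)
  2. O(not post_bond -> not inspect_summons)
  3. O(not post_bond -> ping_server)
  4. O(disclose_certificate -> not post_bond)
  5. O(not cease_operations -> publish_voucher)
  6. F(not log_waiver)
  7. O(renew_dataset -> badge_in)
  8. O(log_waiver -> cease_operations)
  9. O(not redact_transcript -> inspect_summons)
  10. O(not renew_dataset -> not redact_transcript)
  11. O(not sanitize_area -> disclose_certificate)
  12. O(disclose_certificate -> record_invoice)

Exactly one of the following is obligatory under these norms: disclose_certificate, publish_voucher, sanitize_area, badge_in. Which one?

sanitize_area

Premise 1 gives O(not badge_in).
The contrapositive of premise 7 (O(renew_dataset -> badge_in)) is O(not badge_in -> not renew_dataset), and O(not badge_in) is already established, so O(not renew_dataset).
Premise 10 is O(not renew_dataset -> not redact_transcript); since O(not renew_dataset), deontic closure gives O(not redact_transcript).
Applying K to premise 9 (O(not redact_transcript -> inspect_summons)) and O(not redact_transcript) yields O(inspect_summons).
Premise 2 is O(not post_bond -> not inspect_summons); contrapositively O(inspect_summons -> post_bond). Since O(inspect_summons) holds, K gives O(post_bond).
The contrapositive of premise 4 (O(disclose_certificate -> not post_bond)) is O(post_bond -> not disclose_certificate), and O(post_bond) is already established, so O(not disclose_certificate).
The contrapositive of premise 11 (O(not sanitize_area -> disclose_certificate)) is O(not disclose_certificate -> sanitize_area), and O(not disclose_certificate) is already established, so O(sanitize_area).
So O(sanitize_area) holds — sanitize_area is obligatory. None of the other listed options is made obligatory by any chain of premises.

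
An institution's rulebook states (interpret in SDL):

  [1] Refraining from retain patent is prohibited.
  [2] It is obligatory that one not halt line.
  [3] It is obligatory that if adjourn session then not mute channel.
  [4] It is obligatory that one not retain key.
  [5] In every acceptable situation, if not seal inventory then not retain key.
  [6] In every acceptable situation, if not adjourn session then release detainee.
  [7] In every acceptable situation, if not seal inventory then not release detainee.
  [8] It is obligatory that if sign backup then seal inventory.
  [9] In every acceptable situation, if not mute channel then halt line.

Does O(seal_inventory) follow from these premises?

Yes

Premise 2 gives O(¬halt_line).
Premise 9, O(¬mute_channel → halt_line), contraposes to O(¬halt_line → mute_channel); with O(¬halt_line) we get O(mute_channel).
Premise 3, O(adjourn_session → ¬mute_channel), contraposes to O(mute_channel → ¬adjourn_session); with O(mute_channel) we get O(¬adjourn_session).
Applying K to premise 6 (O(¬adjourn_session → release_detainee)) and O(¬adjourn_session) yields O(release_detainee).
Premise 7 is O(¬seal_inventory → ¬release_detainee); contrapositively O(release_detainee → seal_inventory). Since O(release_detainee) holds, K gives O(seal_inventory).
Premises 1, 4, 5, 8 do not contribute to this derivation.
So O(seal_inventory) follows.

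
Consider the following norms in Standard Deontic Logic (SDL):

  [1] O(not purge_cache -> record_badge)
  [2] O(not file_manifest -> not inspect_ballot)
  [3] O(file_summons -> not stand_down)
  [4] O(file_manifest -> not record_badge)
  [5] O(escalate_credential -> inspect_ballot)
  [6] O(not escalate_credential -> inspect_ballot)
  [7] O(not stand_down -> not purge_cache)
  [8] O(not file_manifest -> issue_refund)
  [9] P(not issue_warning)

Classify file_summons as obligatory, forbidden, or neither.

Premises 6 and 5 are O(not escalate_credential -> inspect_ballot) and O(escalate_credential -> inspect_ballot); every ideal world satisfies not escalate_credential or escalate_credential, so in either case inspect_ballot holds — hence O(inspect_ballot).
Premise 2, O(not file_manifest -> not inspect_ballot), contraposes to O(inspect_ballot -> file_manifest); with O(inspect_ballot) we get O(file_manifest).
From O(file_manifest) and premise 4, O(file_manifest -> not record_badge), we obtain O(not record_badge).
Premise 1, O(not purge_cache -> record_badge), contraposes to O(not record_badge -> purge_cache); with O(not record_badge) we get O(purge_cache).
Premise 7 is O(not stand_down -> not purge_cache); contrapositively O(purge_cache -> stand_down). Since O(purge_cache) holds, K gives O(stand_down).
Premise 3 is O(file_summons -> not stand_down); contrapositively O(stand_down -> not file_summons). Since O(stand_down) holds, K gives O(not file_summons).
Premises 8, 9 do not contribute to this derivation.
Thus O(not file_summons), which is F(file_summons): file_summons is forbidden.

Forbidden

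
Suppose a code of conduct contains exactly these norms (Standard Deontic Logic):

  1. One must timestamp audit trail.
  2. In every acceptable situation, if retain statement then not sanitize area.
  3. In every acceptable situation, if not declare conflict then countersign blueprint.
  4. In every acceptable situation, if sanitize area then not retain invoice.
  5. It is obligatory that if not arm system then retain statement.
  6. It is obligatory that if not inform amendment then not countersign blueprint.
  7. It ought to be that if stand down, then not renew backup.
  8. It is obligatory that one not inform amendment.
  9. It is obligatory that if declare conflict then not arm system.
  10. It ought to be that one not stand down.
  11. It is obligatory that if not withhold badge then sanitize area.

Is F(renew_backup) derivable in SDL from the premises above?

No

Premise 7 is O(stand_down → ¬renew_backup), but O(stand_down) is not derivable from the premises, so it does not yield O(¬renew_backup).
No other premise forces O(¬renew_backup). An ideal world satisfying every premise can still have renew_backup true, so F(renew_backup) is not derivable.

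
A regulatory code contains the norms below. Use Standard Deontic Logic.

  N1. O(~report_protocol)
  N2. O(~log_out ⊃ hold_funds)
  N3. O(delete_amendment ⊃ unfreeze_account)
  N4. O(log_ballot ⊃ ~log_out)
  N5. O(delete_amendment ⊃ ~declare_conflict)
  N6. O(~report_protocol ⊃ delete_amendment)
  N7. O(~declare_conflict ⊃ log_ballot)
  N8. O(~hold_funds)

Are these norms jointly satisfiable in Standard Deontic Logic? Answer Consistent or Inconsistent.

From premise 8 we have O(~hold_funds).
The contrapositive of premise 2 (O(~log_out ⊃ hold_funds)) is O(~hold_funds ⊃ log_out), and O(~hold_funds) is already established, so O(log_out).
Premise 4, O(log_ballot ⊃ ~log_out), contraposes to O(log_out ⊃ ~log_ballot); with O(log_out) we get O(~log_ballot).
The contrapositive of premise 7 (O(~declare_conflict ⊃ log_ballot)) is O(~log_ballot ⊃ declare_conflict), and O(~log_ballot) is already established, so O(declare_conflict).
Premise 5, O(delete_amendment ⊃ ~declare_conflict), contraposes to O(declare_conflict ⊃ ~delete_amendment); with O(declare_conflict) we get O(~delete_amendment).
Premise 6 is O(~report_protocol ⊃ delete_amendment); contrapositively O(~delete_amendment ⊃ report_protocol). Since O(~delete_amendment) holds, K gives O(report_protocol).
But premise 1 directly asserts O(~report_protocol).
We now have both O(report_protocol) and O(~report_protocol) — report_protocol is simultaneously obligatory and forbidden, violating the D-axiom.

Inconsistent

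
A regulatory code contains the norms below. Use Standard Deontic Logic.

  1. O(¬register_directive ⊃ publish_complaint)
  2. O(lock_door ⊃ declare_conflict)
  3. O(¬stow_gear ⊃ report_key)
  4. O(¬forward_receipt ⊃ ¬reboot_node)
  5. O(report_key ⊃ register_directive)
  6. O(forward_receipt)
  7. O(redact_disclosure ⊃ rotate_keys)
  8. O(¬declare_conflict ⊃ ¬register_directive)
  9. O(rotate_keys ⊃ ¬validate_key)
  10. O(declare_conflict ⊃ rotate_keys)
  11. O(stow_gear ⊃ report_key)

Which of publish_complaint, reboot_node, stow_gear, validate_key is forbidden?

validate_key

By case analysis on stow_gear: premise 11 gives O(stow_gear ⊃ report_key) and premise 3 gives O(¬stow_gear ⊃ report_key), so O(report_key) either way.
From O(report_key) and premise 5, O(report_key ⊃ register_directive), we obtain O(register_directive).
Premise 8, O(¬declare_conflict ⊃ ¬register_directive), contraposes to O(register_directive ⊃ declare_conflict); with O(register_directive) we get O(declare_conflict).
Applying K to premise 10 (O(declare_conflict ⊃ rotate_keys)) and O(declare_conflict) yields O(rotate_keys).
Premise 9 is O(rotate_keys ⊃ ¬validate_key); since O(rotate_keys), deontic closure gives O(¬validate_key).
So O(¬validate_key) holds, i.e. validate_key is forbidden. None of the other listed options is forbidden under the premises.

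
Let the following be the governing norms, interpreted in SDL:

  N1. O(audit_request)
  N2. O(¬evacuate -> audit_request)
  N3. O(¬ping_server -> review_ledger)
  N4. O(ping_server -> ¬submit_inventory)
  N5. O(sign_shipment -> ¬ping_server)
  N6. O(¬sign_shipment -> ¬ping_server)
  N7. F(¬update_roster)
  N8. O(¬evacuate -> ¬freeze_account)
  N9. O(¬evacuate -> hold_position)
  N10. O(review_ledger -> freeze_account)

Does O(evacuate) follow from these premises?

Yes

By case analysis on ¬sign_shipment: premise 6 gives O(¬sign_shipment -> ¬ping_server) and premise 5 gives O(sign_shipment -> ¬ping_server), so O(¬ping_server) either way.
With premise 3, O(¬ping_server -> review_ledger), the K-axiom yields O(review_ledger).
From O(review_ledger) and premise 10, O(review_ledger -> freeze_account), we obtain O(freeze_account).
The contrapositive of premise 8 (O(¬evacuate -> ¬freeze_account)) is O(freeze_account -> evacuate), and O(freeze_account) is already established, so O(evacuate).
Premises 1, 2, 4, 7, 9 do not contribute to this derivation.
So O(evacuate) follows.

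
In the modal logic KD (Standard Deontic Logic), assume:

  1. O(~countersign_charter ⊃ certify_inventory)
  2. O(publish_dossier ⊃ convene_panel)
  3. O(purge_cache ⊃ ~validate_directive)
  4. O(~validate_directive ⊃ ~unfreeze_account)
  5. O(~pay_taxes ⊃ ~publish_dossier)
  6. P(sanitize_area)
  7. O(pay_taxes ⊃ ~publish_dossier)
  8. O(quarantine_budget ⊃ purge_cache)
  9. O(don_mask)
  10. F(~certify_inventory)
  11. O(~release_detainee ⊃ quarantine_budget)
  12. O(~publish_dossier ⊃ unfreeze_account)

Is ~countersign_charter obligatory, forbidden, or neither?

Neither

Premise 1 is O(~countersign_charter ⊃ certify_inventory); even if O(certify_inventory) held, inferring O(~countersign_charter) would be affirming the consequent — invalid.
No premise or chain of K-axiom applications forces O(~countersign_charter), and none forces O(countersign_charter). So ~countersign_charter is neither obligatory nor forbidden under these norms.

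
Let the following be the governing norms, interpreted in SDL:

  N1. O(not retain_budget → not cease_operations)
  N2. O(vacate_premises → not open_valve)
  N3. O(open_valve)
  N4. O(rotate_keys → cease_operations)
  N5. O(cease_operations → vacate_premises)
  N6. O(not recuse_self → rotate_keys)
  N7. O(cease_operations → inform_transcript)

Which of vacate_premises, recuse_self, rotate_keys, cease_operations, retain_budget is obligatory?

From premise 3 we have O(open_valve).
Premise 2, O(vacate_premises → not open_valve), contraposes to O(open_valve → not vacate_premises); with O(open_valve) we get O(not vacate_premises).
Premise 5, O(cease_operations → vacate_premises), contraposes to O(not vacate_premises → not cease_operations); with O(not vacate_premises) we get O(not cease_operations).
Premise 4 is O(rotate_keys → cease_operations); contrapositively O(not cease_operations → not rotate_keys). Since O(not cease_operations) holds, K gives O(not rotate_keys).
The contrapositive of premise 6 (O(not recuse_self → rotate_keys)) is O(not rotate_keys → recuse_self), and O(not rotate_keys) is already established, so O(recuse_self).
So O(recuse_self) holds — recuse_self is obligatory. None of the other listed options is made obligatory by any chain of premises.

recuse_self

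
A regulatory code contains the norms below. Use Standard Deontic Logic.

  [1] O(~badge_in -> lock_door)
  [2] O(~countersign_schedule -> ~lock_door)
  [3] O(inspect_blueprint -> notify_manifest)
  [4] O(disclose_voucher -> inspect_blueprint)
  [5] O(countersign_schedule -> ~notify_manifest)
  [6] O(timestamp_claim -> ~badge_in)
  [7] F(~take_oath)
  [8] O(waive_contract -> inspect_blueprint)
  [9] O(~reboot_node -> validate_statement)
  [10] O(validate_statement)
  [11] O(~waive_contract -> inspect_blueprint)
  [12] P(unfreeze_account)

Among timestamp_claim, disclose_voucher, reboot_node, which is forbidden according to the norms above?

By case analysis on ~waive_contract: premise 11 gives O(~waive_contract -> inspect_blueprint) and premise 8 gives O(waive_contract -> inspect_blueprint), so O(inspect_blueprint) either way.
From O(inspect_blueprint) and premise 3, O(inspect_blueprint -> notify_manifest), we obtain O(notify_manifest).
Premise 5, O(countersign_schedule -> ~notify_manifest), contraposes to O(notify_manifest -> ~countersign_schedule); with O(notify_manifest) we get O(~countersign_schedule).
From O(~countersign_schedule) and premise 2, O(~countersign_schedule -> ~lock_door), we obtain O(~lock_door).
Premise 1, O(~badge_in -> lock_door), contraposes to O(~lock_door -> badge_in); with O(~lock_door) we get O(badge_in).
Premise 6, O(timestamp_claim -> ~badge_in), contraposes to O(badge_in -> ~timestamp_claim); with O(badge_in) we get O(~timestamp_claim).
So O(~timestamp_claim) holds, i.e. timestamp_claim is forbidden. None of the other listed options is forbidden under the premises.

timestamp_claim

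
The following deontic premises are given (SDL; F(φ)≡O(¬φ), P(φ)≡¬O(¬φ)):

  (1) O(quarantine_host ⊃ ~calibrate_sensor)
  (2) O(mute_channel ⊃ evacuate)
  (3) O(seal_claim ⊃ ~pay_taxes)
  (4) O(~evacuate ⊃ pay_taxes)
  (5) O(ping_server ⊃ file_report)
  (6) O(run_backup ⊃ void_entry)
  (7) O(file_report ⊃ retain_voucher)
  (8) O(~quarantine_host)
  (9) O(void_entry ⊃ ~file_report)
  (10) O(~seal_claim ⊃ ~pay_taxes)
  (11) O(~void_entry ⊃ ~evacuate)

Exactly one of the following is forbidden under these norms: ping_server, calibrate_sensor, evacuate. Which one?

ping_server

By case analysis on ~seal_claim: premise 10 gives O(~seal_claim ⊃ ~pay_taxes) and premise 3 gives O(seal_claim ⊃ ~pay_taxes), so O(~pay_taxes) either way.
The contrapositive of premise 4 (O(~evacuate ⊃ pay_taxes)) is O(~pay_taxes ⊃ evacuate), and O(~pay_taxes) is already established, so O(evacuate).
Premise 11, O(~void_entry ⊃ ~evacuate), contraposes to O(evacuate ⊃ void_entry); with O(evacuate) we get O(void_entry).
With premise 9, O(void_entry ⊃ ~file_report), the K-axiom yields O(~file_report).
Premise 5, O(ping_server ⊃ file_report), contraposes to O(~file_report ⊃ ~ping_server); with O(~file_report) we get O(~ping_server).
So O(~ping_server) holds, i.e. ping_server is forbidden. None of the other listed options is forbidden under the premises.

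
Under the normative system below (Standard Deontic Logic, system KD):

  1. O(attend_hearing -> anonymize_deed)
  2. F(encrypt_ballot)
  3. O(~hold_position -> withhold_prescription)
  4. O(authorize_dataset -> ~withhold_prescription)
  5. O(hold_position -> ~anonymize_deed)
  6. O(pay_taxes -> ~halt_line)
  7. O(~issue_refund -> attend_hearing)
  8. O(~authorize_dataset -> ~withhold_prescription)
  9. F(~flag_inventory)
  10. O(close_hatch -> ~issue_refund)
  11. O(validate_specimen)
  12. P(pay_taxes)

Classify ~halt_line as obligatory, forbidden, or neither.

Premise 6 is O(pay_taxes -> ~halt_line), but O(pay_taxes) is not derivable from the premises (the permission P(pay_taxes) asserts only ~O(~pay_taxes), not O(pay_taxes)), so it does not yield O(~halt_line).
No premise or chain of K-axiom applications forces O(~halt_line), and none forces O(halt_line). So ~halt_line is neither obligatory nor forbidden under these norms.

Neither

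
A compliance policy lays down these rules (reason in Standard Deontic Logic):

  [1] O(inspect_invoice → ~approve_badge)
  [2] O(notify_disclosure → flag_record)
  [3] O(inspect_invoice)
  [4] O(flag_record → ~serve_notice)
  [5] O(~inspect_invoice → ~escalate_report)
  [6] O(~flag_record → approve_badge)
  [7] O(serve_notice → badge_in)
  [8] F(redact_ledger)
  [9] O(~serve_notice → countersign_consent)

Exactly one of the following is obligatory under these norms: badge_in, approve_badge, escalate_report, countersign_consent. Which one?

countersign_consent

Premise 3 states O(inspect_invoice) outright.
With premise 1, O(inspect_invoice → ~approve_badge), the K-axiom yields O(~approve_badge).
The contrapositive of premise 6 (O(~flag_record → approve_badge)) is O(~approve_badge → flag_record), and O(~approve_badge) is already established, so O(flag_record).
Premise 4 is O(flag_record → ~serve_notice); since O(flag_record), deontic closure gives O(~serve_notice).
Applying K to premise 9 (O(~serve_notice → countersign_consent)) and O(~serve_notice) yields O(countersign_consent).
So O(countersign_consent) holds — countersign_consent is obligatory. None of the other listed options is made obligatory by any chain of premises.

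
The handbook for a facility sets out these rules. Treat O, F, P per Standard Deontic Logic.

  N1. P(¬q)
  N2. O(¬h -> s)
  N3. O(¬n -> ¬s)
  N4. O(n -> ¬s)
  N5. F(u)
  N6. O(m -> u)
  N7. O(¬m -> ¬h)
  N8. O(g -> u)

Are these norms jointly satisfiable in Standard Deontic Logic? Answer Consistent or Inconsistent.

Inconsistent

Premises 3 and 4 are O(¬n -> ¬s) and O(n -> ¬s); every ideal world satisfies ¬n or n, so in either case ¬s holds — hence O(¬s).
The contrapositive of premise 2 (O(¬h -> s)) is O(¬s -> h), and O(¬s) is already established, so O(h).
The contrapositive of premise 7 (O(¬m -> ¬h)) is O(h -> m), and O(h) is already established, so O(m).
Premise 6 is O(m -> u); since O(m), deontic closure gives O(u).
Yet premise 5 is F(u), i.e. O(¬u).
We now have both O(u) and O(¬u) — u is simultaneously obligatory and forbidden, violating the D-axiom.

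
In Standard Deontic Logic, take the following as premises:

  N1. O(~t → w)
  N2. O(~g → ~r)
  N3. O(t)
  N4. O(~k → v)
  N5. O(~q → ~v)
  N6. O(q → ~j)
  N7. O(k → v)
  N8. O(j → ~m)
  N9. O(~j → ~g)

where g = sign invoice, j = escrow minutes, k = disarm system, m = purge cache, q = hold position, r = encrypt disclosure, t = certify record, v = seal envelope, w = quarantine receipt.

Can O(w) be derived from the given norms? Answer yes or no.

Premise 1 is O(~t → w), but O(~t) is not derivable from the premises, so it does not yield O(w).
No other premise forces O(w). An ideal world satisfying every premise can still have w false, so O(w) is not derivable.

No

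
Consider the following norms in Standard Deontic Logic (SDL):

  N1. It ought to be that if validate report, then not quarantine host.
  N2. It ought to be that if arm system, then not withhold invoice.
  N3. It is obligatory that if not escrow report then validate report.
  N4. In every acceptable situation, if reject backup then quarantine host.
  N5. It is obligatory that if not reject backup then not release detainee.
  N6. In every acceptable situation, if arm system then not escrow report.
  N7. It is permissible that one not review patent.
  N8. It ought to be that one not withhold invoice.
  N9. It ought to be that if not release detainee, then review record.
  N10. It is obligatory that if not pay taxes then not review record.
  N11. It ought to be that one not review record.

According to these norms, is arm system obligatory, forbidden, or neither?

From premise 11 we have O(¬review_record).
The contrapositive of premise 9 (O(¬release_detainee → review_record)) is O(¬review_record → release_detainee), and O(¬review_record) is already established, so O(release_detainee).
Premise 5, O(¬reject_backup → ¬release_detainee), contraposes to O(release_detainee → reject_backup); with O(release_detainee) we get O(reject_backup).
From O(reject_backup) and premise 4, O(reject_backup → quarantine_host), we obtain O(quarantine_host).
Premise 1, O(validate_report → ¬quarantine_host), contraposes to O(quarantine_host → ¬validate_report); with O(quarantine_host) we get O(¬validate_report).
Premise 3 is O(¬escrow_report → validate_report); contrapositively O(¬validate_report → escrow_report). Since O(¬validate_report) holds, K gives O(escrow_report).
The contrapositive of premise 6 (O(arm_system → ¬escrow_report)) is O(escrow_report → ¬arm_system), and O(escrow_report) is already established, so O(¬arm_system).
Premises 2, 7, 8, 10 do not contribute to this derivation.
Thus O(¬arm_system), which is F(arm_system): arm_system is forbidden.

Forbidden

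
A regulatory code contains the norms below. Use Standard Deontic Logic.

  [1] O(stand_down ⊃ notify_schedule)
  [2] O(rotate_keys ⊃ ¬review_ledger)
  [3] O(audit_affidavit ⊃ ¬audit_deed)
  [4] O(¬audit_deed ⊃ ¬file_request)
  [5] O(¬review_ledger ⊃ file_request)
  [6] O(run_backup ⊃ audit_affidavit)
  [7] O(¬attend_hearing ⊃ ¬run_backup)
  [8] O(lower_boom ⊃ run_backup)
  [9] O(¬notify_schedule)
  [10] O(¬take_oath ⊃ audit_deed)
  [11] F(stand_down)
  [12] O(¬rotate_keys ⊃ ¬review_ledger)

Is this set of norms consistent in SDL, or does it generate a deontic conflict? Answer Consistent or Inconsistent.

Premise 1 is O(stand_down ⊃ notify_schedule), but O(stand_down) is not derivable from the premises, so it does not yield O(notify_schedule).
So O(notify_schedule) is not derivable, and the apparent clash with O(¬notify_schedule) does not arise.
A world satisfying every obligation exists (e.g. attend_hearing=false, audit_affidavit=false, audit_deed=true, file_request=true, lower_boom=false, notify_schedule=false, review_ledger=false, rotate_keys=false, run_backup=false, stand_down=false, take_oath=false); no atom is both obligatory and forbidden, so the set is consistent.

Consistent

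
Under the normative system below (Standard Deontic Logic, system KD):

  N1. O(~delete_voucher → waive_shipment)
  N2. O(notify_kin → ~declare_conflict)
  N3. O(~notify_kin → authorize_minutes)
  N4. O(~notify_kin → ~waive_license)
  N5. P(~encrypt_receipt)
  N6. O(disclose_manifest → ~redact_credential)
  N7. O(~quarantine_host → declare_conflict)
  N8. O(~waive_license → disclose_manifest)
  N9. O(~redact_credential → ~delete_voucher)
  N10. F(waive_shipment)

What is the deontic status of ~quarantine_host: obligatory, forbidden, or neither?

Forbidden

F(waive_shipment) at premise 10 means O(~waive_shipment).
The contrapositive of premise 1 (O(~delete_voucher → waive_shipment)) is O(~waive_shipment → delete_voucher), and O(~waive_shipment) is already established, so O(delete_voucher).
Premise 9 is O(~redact_credential → ~delete_voucher); contrapositively O(delete_voucher → redact_credential). Since O(delete_voucher) holds, K gives O(redact_credential).
Premise 6, O(disclose_manifest → ~redact_credential), contraposes to O(redact_credential → ~disclose_manifest); with O(redact_credential) we get O(~disclose_manifest).
Premise 8, O(~waive_license → disclose_manifest), contraposes to O(~disclose_manifest → waive_license); with O(~disclose_manifest) we get O(waive_license).
Premise 4, O(~notify_kin → ~waive_license), contraposes to O(waive_license → notify_kin); with O(waive_license) we get O(notify_kin).
With premise 2, O(notify_kin → ~declare_conflict), the K-axiom yields O(~declare_conflict).
The contrapositive of premise 7 (O(~quarantine_host → declare_conflict)) is O(~declare_conflict → quarantine_host), and O(~declare_conflict) is already established, so O(quarantine_host).
Premises 3, 5 do not contribute to this derivation.
Thus O(quarantine_host), which is F(~quarantine_host): ~quarantine_host is forbidden.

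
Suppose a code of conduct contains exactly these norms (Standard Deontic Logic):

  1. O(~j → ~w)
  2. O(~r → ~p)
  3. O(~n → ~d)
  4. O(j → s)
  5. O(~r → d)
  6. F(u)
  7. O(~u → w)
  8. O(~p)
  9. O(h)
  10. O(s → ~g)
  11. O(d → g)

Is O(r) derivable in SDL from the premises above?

Yes

F(u) at premise 6 means O(~u).
Premise 7 is O(~u → w); since O(~u), deontic closure gives O(w).
Premise 1 is O(~j → ~w); contrapositively O(w → j). Since O(w) holds, K gives O(j).
From O(j) and premise 4, O(j → s), we obtain O(s).
With premise 10, O(s → ~g), the K-axiom yields O(~g).
The contrapositive of premise 11 (O(d → g)) is O(~g → ~d), and O(~g) is already established, so O(~d).
Premise 5 is O(~r → d); contrapositively O(~d → r). Since O(~d) holds, K gives O(r).
Premises 2, 3, 8, 9 do not contribute to this derivation.
So O(r) follows.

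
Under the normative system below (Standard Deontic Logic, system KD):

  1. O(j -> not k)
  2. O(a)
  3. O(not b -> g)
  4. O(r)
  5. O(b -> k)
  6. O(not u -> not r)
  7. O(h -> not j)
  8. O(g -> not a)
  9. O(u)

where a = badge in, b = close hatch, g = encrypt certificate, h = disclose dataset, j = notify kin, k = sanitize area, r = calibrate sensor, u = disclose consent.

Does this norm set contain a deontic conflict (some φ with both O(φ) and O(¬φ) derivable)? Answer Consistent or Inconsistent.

Premise 6 is O(not u -> not r), but O(not u) is not derivable from the premises, so it does not yield O(not r).
So O(not r) is not derivable, and the apparent clash with O(r) does not arise.
A world satisfying every obligation exists (e.g. a=true, b=true, g=false, h=false, j=false, k=true, r=true, u=true); no atom is both obligatory and forbidden, so the set is consistent.

Consistent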